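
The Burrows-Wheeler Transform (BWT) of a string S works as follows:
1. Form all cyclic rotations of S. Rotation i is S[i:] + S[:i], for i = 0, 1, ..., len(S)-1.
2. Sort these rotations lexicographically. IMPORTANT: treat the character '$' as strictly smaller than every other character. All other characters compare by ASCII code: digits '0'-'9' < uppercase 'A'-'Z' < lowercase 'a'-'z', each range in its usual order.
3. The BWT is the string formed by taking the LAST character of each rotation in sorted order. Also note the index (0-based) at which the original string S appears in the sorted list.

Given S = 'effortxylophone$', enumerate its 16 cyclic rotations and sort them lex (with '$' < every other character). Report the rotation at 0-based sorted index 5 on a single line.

All 16 rotations (rotation i = S[i:]+S[:i]):
  rot[0] = effortxylophone$
  rot[1] = ffortxylophone$e
  rot[2] = fortxylophone$ef
  rot[3] = ortxylophone$eff
  rot[4] = rtxylophone$effo
  rot[5] = txylophone$effor
  rot[6] = xylophone$effort
  rot[7] = ylophone$effortx
  rot[8] = lophone$effortxy
  rot[9] = ophone$effortxyl
  rot[10] = phone$effortxylo
  rot[11] = hone$effortxylop
  rot[12] = one$effortxyloph
  rot[13] = ne$effortxylopho
  rot[14] = e$effortxylophon
  rot[15] = $effortxylophone
Sorted (with $ < everything):
  sorted[0] = $effortxylophone
  sorted[1] = e$effortxylophon
  sorted[2] = effortxylophone$
  sorted[3] = ffortxylophone$e
  sorted[4] = fortxylophone$ef
  sorted[5] = hone$effortxylop
  sorted[6] = lophone$effortxy
  sorted[7] = ne$effortxylopho
  sorted[8] = one$effortxyloph
  sorted[9] = ophone$effortxyl
  sorted[10] = ortxylophone$eff
  sorted[11] = phone$effortxylo
  sorted[12] = rtxylophone$effo
  sorted[13] = txylophone$effor
  sorted[14] = xylophone$effort
  sorted[15] = ylophone$effortx
sorted[5] = hone$effortxylop

Answer: hone$effortxylop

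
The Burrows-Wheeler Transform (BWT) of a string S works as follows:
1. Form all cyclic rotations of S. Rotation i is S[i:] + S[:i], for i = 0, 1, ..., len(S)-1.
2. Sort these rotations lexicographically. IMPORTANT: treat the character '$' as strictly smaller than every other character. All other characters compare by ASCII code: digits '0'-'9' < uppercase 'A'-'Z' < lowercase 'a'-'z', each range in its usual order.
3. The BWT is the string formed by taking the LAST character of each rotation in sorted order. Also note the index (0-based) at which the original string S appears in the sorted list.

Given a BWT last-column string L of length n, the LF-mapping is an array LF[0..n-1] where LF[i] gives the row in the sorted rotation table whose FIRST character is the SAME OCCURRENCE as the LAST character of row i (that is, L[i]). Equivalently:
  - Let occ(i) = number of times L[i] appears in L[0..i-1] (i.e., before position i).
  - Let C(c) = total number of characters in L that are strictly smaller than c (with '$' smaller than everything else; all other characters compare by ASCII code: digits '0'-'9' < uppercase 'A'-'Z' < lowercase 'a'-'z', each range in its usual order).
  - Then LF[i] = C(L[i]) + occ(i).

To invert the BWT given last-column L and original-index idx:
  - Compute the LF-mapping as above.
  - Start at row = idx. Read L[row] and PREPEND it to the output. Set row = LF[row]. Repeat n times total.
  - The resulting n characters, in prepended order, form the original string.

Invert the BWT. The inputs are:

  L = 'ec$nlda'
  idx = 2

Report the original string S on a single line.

LF mapping: 4 2 0 6 5 3 1
Walk LF starting at row 2, prepending L[row]:
  step 1: row=2, L[2]='$', prepend. Next row=LF[2]=0
  step 2: row=0, L[0]='e', prepend. Next row=LF[0]=4
  step 3: row=4, L[4]='l', prepend. Next row=LF[4]=5
  step 4: row=5, L[5]='d', prepend. Next row=LF[5]=3
  step 5: row=3, L[3]='n', prepend. Next row=LF[3]=6
  step 6: row=6, L[6]='a', prepend. Next row=LF[6]=1
  step 7: row=1, L[1]='c', prepend. Next row=LF[1]=2
Reversed output: candle$

Answer: candle$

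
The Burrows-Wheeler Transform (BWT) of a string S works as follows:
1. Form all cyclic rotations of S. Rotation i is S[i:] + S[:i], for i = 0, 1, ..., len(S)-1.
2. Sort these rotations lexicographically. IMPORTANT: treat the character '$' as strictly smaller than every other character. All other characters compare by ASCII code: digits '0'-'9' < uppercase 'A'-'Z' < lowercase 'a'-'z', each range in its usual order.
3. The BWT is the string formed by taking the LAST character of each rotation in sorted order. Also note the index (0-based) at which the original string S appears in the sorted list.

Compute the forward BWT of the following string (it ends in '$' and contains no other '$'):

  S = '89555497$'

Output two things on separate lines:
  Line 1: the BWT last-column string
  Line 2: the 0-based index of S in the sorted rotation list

All 9 rotations (rotation i = S[i:]+S[:i]):
  rot[0] = 89555497$
  rot[1] = 9555497$8
  rot[2] = 555497$89
  rot[3] = 55497$895
  rot[4] = 5497$8955
  rot[5] = 497$89555
  rot[6] = 97$895554
  rot[7] = 7$8955549
  rot[8] = $89555497
Sorted (with $ < everything):
  sorted[0] = $89555497  (last char: '7')
  sorted[1] = 497$89555  (last char: '5')
  sorted[2] = 5497$8955  (last char: '5')
  sorted[3] = 55497$895  (last char: '5')
  sorted[4] = 555497$89  (last char: '9')
  sorted[5] = 7$8955549  (last char: '9')
  sorted[6] = 89555497$  (last char: '$')
  sorted[7] = 9555497$8  (last char: '8')
  sorted[8] = 97$895554  (last char: '4')
Last column: 755599$84
Original string S is at sorted index 6

Answer: 755599$84
6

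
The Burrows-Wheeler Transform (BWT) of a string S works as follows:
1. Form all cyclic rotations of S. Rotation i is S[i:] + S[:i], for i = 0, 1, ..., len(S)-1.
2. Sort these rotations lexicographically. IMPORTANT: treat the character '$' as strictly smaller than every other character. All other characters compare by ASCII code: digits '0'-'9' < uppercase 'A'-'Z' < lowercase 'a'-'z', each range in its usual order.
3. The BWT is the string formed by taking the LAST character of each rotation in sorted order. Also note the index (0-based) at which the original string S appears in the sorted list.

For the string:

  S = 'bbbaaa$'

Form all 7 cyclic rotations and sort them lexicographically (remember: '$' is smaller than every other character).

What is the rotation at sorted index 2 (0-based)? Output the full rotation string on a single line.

Answer: aa$bbba

Derivation:
All 7 rotations (rotation i = S[i:]+S[:i]):
  rot[0] = bbbaaa$
  rot[1] = bbaaa$b
  rot[2] = baaa$bb
  rot[3] = aaa$bbb
  rot[4] = aa$bbba
  rot[5] = a$bbbaa
  rot[6] = $bbbaaa
Sorted (with $ < everything):
  sorted[0] = $bbbaaa
  sorted[1] = a$bbbaa
  sorted[2] = aa$bbba
  sorted[3] = aaa$bbb
  sorted[4] = baaa$bb
  sorted[5] = bbaaa$b
  sorted[6] = bbbaaa$
sorted[2] = aa$bbba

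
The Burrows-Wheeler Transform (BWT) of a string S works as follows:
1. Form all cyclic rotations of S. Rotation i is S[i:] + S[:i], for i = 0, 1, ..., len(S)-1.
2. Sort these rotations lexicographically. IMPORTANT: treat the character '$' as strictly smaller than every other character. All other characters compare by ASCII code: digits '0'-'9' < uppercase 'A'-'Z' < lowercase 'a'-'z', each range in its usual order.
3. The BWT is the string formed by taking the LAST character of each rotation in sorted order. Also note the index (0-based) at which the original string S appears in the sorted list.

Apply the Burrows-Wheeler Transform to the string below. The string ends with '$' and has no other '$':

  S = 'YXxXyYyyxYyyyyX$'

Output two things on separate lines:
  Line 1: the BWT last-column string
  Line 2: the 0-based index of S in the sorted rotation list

All 16 rotations (rotation i = S[i:]+S[:i]):
  rot[0] = YXxXyYyyxYyyyyX$
  rot[1] = XxXyYyyxYyyyyX$Y
  rot[2] = xXyYyyxYyyyyX$YX
  rot[3] = XyYyyxYyyyyX$YXx
  rot[4] = yYyyxYyyyyX$YXxX
  rot[5] = YyyxYyyyyX$YXxXy
  rot[6] = yyxYyyyyX$YXxXyY
  rot[7] = yxYyyyyX$YXxXyYy
  rot[8] = xYyyyyX$YXxXyYyy
  rot[9] = YyyyyX$YXxXyYyyx
  rot[10] = yyyyX$YXxXyYyyxY
  rot[11] = yyyX$YXxXyYyyxYy
  rot[12] = yyX$YXxXyYyyxYyy
  rot[13] = yX$YXxXyYyyxYyyy
  rot[14] = X$YXxXyYyyxYyyyy
  rot[15] = $YXxXyYyyxYyyyyX
Sorted (with $ < everything):
  sorted[0] = $YXxXyYyyxYyyyyX  (last char: 'X')
  sorted[1] = X$YXxXyYyyxYyyyy  (last char: 'y')
  sorted[2] = XxXyYyyxYyyyyX$Y  (last char: 'Y')
  sorted[3] = XyYyyxYyyyyX$YXx  (last char: 'x')
  sorted[4] = YXxXyYyyxYyyyyX$  (last char: '$')
  sorted[5] = YyyxYyyyyX$YXxXy  (last char: 'y')
  sorted[6] = YyyyyX$YXxXyYyyx  (last char: 'x')
  sorted[7] = xXyYyyxYyyyyX$YX  (last char: 'X')
  sorted[8] = xYyyyyX$YXxXyYyy  (last char: 'y')
  sorted[9] = yX$YXxXyYyyxYyyy  (last char: 'y')
  sorted[10] = yYyyxYyyyyX$YXxX  (last char: 'X')
  sorted[11] = yxYyyyyX$YXxXyYy  (last char: 'y')
  sorted[12] = yyX$YXxXyYyyxYyy  (last char: 'y')
  sorted[13] = yyxYyyyyX$YXxXyY  (last char: 'Y')
  sorted[14] = yyyX$YXxXyYyyxYy  (last char: 'y')
  sorted[15] = yyyyX$YXxXyYyyxY  (last char: 'Y')
Last column: XyYx$yxXyyXyyYyY
Original string S is at sorted index 4

Answer: XyYx$yxXyyXyyYyY
4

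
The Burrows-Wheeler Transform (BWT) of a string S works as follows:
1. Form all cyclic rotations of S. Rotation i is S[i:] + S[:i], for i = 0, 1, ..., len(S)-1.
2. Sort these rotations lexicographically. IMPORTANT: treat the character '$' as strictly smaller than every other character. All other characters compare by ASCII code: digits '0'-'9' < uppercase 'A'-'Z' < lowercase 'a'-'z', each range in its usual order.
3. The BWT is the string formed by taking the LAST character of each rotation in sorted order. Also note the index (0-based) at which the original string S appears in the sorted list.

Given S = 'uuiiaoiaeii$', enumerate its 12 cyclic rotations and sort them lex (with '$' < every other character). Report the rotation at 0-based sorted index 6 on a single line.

Answer: iaoiaeii$uui

Derivation:
All 12 rotations (rotation i = S[i:]+S[:i]):
  rot[0] = uuiiaoiaeii$
  rot[1] = uiiaoiaeii$u
  rot[2] = iiaoiaeii$uu
  rot[3] = iaoiaeii$uui
  rot[4] = aoiaeii$uuii
  rot[5] = oiaeii$uuiia
  rot[6] = iaeii$uuiiao
  rot[7] = aeii$uuiiaoi
  rot[8] = eii$uuiiaoia
  rot[9] = ii$uuiiaoiae
  rot[10] = i$uuiiaoiaei
  rot[11] = $uuiiaoiaeii
Sorted (with $ < everything):
  sorted[0] = $uuiiaoiaeii
  sorted[1] = aeii$uuiiaoi
  sorted[2] = aoiaeii$uuii
  sorted[3] = eii$uuiiaoia
  sorted[4] = i$uuiiaoiaei
  sorted[5] = iaeii$uuiiao
  sorted[6] = iaoiaeii$uui
  sorted[7] = ii$uuiiaoiae
  sorted[8] = iiaoiaeii$uu
  sorted[9] = oiaeii$uuiia
  sorted[10] = uiiaoiaeii$u
  sorted[11] = uuiiaoiaeii$
sorted[6] = iaoiaeii$uui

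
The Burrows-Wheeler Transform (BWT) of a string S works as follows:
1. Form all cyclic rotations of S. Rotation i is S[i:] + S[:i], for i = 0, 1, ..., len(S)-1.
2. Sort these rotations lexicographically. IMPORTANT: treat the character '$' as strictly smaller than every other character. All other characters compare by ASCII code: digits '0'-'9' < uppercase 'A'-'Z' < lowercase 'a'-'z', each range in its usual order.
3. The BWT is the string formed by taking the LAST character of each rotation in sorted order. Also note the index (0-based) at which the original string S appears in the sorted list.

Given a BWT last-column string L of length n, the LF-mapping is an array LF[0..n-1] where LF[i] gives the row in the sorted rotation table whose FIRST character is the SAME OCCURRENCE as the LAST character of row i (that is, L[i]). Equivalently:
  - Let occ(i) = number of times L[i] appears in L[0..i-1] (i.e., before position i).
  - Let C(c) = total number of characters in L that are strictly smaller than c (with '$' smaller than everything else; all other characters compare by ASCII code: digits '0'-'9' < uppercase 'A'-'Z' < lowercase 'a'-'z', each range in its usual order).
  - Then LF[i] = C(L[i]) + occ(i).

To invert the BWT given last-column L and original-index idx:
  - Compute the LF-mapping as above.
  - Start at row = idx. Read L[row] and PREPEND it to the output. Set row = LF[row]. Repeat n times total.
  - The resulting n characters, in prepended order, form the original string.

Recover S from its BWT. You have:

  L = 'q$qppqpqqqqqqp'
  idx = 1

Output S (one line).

LF mapping: 5 0 6 1 2 7 3 8 9 10 11 12 13 4
Walk LF starting at row 1, prepending L[row]:
  step 1: row=1, L[1]='$', prepend. Next row=LF[1]=0
  step 2: row=0, L[0]='q', prepend. Next row=LF[0]=5
  step 3: row=5, L[5]='q', prepend. Next row=LF[5]=7
  step 4: row=7, L[7]='q', prepend. Next row=LF[7]=8
  step 5: row=8, L[8]='q', prepend. Next row=LF[8]=9
  step 6: row=9, L[9]='q', prepend. Next row=LF[9]=10
  step 7: row=10, L[10]='q', prepend. Next row=LF[10]=11
  step 8: row=11, L[11]='q', prepend. Next row=LF[11]=12
  step 9: row=12, L[12]='q', prepend. Next row=LF[12]=13
  step 10: row=13, L[13]='p', prepend. Next row=LF[13]=4
  step 11: row=4, L[4]='p', prepend. Next row=LF[4]=2
  step 12: row=2, L[2]='q', prepend. Next row=LF[2]=6
  step 13: row=6, L[6]='p', prepend. Next row=LF[6]=3
  step 14: row=3, L[3]='p', prepend. Next row=LF[3]=1
Reversed output: ppqppqqqqqqqq$

Answer: ppqppqqqqqqqq$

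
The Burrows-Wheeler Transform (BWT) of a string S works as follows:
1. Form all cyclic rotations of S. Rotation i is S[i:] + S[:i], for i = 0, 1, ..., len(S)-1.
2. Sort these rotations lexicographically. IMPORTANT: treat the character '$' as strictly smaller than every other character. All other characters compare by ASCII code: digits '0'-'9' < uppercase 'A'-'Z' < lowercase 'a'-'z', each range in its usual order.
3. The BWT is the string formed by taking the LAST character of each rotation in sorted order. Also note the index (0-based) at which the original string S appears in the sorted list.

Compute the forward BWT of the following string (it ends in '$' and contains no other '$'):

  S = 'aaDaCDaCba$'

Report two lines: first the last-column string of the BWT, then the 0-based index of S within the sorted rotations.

All 11 rotations (rotation i = S[i:]+S[:i]):
  rot[0] = aaDaCDaCba$
  rot[1] = aDaCDaCba$a
  rot[2] = DaCDaCba$aa
  rot[3] = aCDaCba$aaD
  rot[4] = CDaCba$aaDa
  rot[5] = DaCba$aaDaC
  rot[6] = aCba$aaDaCD
  rot[7] = Cba$aaDaCDa
  rot[8] = ba$aaDaCDaC
  rot[9] = a$aaDaCDaCb
  rot[10] = $aaDaCDaCba
Sorted (with $ < everything):
  sorted[0] = $aaDaCDaCba  (last char: 'a')
  sorted[1] = CDaCba$aaDa  (last char: 'a')
  sorted[2] = Cba$aaDaCDa  (last char: 'a')
  sorted[3] = DaCDaCba$aa  (last char: 'a')
  sorted[4] = DaCba$aaDaC  (last char: 'C')
  sorted[5] = a$aaDaCDaCb  (last char: 'b')
  sorted[6] = aCDaCba$aaD  (last char: 'D')
  sorted[7] = aCba$aaDaCD  (last char: 'D')
  sorted[8] = aDaCDaCba$a  (last char: 'a')
  sorted[9] = aaDaCDaCba$  (last char: '$')
  sorted[10] = ba$aaDaCDaC  (last char: 'C')
Last column: aaaaCbDDa$C
Original string S is at sorted index 9

Answer: aaaaCbDDa$C
9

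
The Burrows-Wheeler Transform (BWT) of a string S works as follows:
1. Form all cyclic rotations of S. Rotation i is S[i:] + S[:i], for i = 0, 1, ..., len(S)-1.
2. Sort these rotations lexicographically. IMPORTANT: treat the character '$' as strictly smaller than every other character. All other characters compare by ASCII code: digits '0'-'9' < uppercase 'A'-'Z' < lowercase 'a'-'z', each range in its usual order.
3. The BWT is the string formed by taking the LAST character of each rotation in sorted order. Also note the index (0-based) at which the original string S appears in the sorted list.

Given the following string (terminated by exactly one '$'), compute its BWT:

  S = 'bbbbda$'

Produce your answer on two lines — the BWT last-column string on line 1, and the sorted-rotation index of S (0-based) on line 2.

Answer: ad$bbbb
2

Derivation:
All 7 rotations (rotation i = S[i:]+S[:i]):
  rot[0] = bbbbda$
  rot[1] = bbbda$b
  rot[2] = bbda$bb
  rot[3] = bda$bbb
  rot[4] = da$bbbb
  rot[5] = a$bbbbd
  rot[6] = $bbbbda
Sorted (with $ < everything):
  sorted[0] = $bbbbda  (last char: 'a')
  sorted[1] = a$bbbbd  (last char: 'd')
  sorted[2] = bbbbda$  (last char: '$')
  sorted[3] = bbbda$b  (last char: 'b')
  sorted[4] = bbda$bb  (last char: 'b')
  sorted[5] = bda$bbb  (last char: 'b')
  sorted[6] = da$bbbb  (last char: 'b')
Last column: ad$bbbb
Original string S is at sorted index 2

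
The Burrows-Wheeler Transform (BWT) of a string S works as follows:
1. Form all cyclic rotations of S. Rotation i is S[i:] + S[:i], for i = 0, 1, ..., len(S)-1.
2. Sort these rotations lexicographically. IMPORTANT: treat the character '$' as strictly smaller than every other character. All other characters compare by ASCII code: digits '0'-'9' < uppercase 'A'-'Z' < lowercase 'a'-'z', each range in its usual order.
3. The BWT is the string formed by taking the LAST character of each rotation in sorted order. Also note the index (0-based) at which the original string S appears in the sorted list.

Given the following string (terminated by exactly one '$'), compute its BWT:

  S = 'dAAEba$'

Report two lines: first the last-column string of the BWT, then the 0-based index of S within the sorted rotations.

All 7 rotations (rotation i = S[i:]+S[:i]):
  rot[0] = dAAEba$
  rot[1] = AAEba$d
  rot[2] = AEba$dA
  rot[3] = Eba$dAA
  rot[4] = ba$dAAE
  rot[5] = a$dAAEb
  rot[6] = $dAAEba
Sorted (with $ < everything):
  sorted[0] = $dAAEba  (last char: 'a')
  sorted[1] = AAEba$d  (last char: 'd')
  sorted[2] = AEba$dA  (last char: 'A')
  sorted[3] = Eba$dAA  (last char: 'A')
  sorted[4] = a$dAAEb  (last char: 'b')
  sorted[5] = ba$dAAE  (last char: 'E')
  sorted[6] = dAAEba$  (last char: '$')
Last column: adAAbE$
Original string S is at sorted index 6

Answer: adAAbE$
6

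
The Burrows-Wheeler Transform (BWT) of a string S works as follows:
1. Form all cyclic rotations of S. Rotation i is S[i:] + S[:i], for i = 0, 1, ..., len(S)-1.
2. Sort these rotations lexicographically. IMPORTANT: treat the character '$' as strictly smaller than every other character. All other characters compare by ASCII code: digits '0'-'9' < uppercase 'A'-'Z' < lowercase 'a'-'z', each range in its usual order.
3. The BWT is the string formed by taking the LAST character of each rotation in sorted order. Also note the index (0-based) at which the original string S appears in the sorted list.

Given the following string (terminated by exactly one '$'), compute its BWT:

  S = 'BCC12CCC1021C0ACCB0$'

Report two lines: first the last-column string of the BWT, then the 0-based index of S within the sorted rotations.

All 20 rotations (rotation i = S[i:]+S[:i]):
  rot[0] = BCC12CCC1021C0ACCB0$
  rot[1] = CC12CCC1021C0ACCB0$B
  rot[2] = C12CCC1021C0ACCB0$BC
  rot[3] = 12CCC1021C0ACCB0$BCC
  rot[4] = 2CCC1021C0ACCB0$BCC1
  rot[5] = CCC1021C0ACCB0$BCC12
  rot[6] = CC1021C0ACCB0$BCC12C
  rot[7] = C1021C0ACCB0$BCC12CC
  rot[8] = 1021C0ACCB0$BCC12CCC
  rot[9] = 021C0ACCB0$BCC12CCC1
  rot[10] = 21C0ACCB0$BCC12CCC10
  rot[11] = 1C0ACCB0$BCC12CCC102
  rot[12] = C0ACCB0$BCC12CCC1021
  rot[13] = 0ACCB0$BCC12CCC1021C
  rot[14] = ACCB0$BCC12CCC1021C0
  rot[15] = CCB0$BCC12CCC1021C0A
  rot[16] = CB0$BCC12CCC1021C0AC
  rot[17] = B0$BCC12CCC1021C0ACC
  rot[18] = 0$BCC12CCC1021C0ACCB
  rot[19] = $BCC12CCC1021C0ACCB0
Sorted (with $ < everything):
  sorted[0] = $BCC12CCC1021C0ACCB0  (last char: '0')
  sorted[1] = 0$BCC12CCC1021C0ACCB  (last char: 'B')
  sorted[2] = 021C0ACCB0$BCC12CCC1  (last char: '1')
  sorted[3] = 0ACCB0$BCC12CCC1021C  (last char: 'C')
  sorted[4] = 1021C0ACCB0$BCC12CCC  (last char: 'C')
  sorted[5] = 12CCC1021C0ACCB0$BCC  (last char: 'C')
  sorted[6] = 1C0ACCB0$BCC12CCC102  (last char: '2')
  sorted[7] = 21C0ACCB0$BCC12CCC10  (last char: '0')
  sorted[8] = 2CCC1021C0ACCB0$BCC1  (last char: '1')
  sorted[9] = ACCB0$BCC12CCC1021C0  (last char: '0')
  sorted[10] = B0$BCC12CCC1021C0ACC  (last char: 'C')
  sorted[11] = BCC12CCC1021C0ACCB0$  (last char: '$')
  sorted[12] = C0ACCB0$BCC12CCC1021  (last char: '1')
  sorted[13] = C1021C0ACCB0$BCC12CC  (last char: 'C')
  sorted[14] = C12CCC1021C0ACCB0$BC  (last char: 'C')
  sorted[15] = CB0$BCC12CCC1021C0AC  (last char: 'C')
  sorted[16] = CC1021C0ACCB0$BCC12C  (last char: 'C')
  sorted[17] = CC12CCC1021C0ACCB0$B  (last char: 'B')
  sorted[18] = CCB0$BCC12CCC1021C0A  (last char: 'A')
  sorted[19] = CCC1021C0ACCB0$BCC12  (last char: '2')
Last column: 0B1CCC2010C$1CCCCBA2
Original string S is at sorted index 11

Answer: 0B1CCC2010C$1CCCCBA2
11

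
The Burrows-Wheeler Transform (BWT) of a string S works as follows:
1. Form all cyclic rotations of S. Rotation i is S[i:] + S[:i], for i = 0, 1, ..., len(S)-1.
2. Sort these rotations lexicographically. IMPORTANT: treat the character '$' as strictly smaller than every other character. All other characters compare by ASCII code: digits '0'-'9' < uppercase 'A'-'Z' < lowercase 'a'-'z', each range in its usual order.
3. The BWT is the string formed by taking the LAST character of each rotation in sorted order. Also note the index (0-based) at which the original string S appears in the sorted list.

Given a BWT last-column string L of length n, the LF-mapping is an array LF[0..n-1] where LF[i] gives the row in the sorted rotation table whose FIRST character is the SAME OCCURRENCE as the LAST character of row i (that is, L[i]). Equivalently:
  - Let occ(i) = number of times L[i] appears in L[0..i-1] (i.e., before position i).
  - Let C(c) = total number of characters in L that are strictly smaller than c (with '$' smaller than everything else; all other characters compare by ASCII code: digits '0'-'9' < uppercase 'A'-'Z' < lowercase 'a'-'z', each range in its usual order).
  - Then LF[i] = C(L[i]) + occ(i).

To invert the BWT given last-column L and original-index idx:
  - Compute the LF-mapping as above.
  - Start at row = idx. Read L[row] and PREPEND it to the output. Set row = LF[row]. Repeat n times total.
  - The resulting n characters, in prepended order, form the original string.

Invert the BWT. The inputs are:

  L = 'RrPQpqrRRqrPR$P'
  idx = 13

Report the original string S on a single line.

LF mapping: 5 12 1 4 9 10 13 6 7 11 14 2 8 0 3
Walk LF starting at row 13, prepending L[row]:
  step 1: row=13, L[13]='$', prepend. Next row=LF[13]=0
  step 2: row=0, L[0]='R', prepend. Next row=LF[0]=5
  step 3: row=5, L[5]='q', prepend. Next row=LF[5]=10
  step 4: row=10, L[10]='r', prepend. Next row=LF[10]=14
  step 5: row=14, L[14]='P', prepend. Next row=LF[14]=3
  step 6: row=3, L[3]='Q', prepend. Next row=LF[3]=4
  step 7: row=4, L[4]='p', prepend. Next row=LF[4]=9
  step 8: row=9, L[9]='q', prepend. Next row=LF[9]=11
  step 9: row=11, L[11]='P', prepend. Next row=LF[11]=2
  step 10: row=2, L[2]='P', prepend. Next row=LF[2]=1
  step 11: row=1, L[1]='r', prepend. Next row=LF[1]=12
  step 12: row=12, L[12]='R', prepend. Next row=LF[12]=8
  step 13: row=8, L[8]='R', prepend. Next row=LF[8]=7
  step 14: row=7, L[7]='R', prepend. Next row=LF[7]=6
  step 15: row=6, L[6]='r', prepend. Next row=LF[6]=13
Reversed output: rRRRrPPqpQPrqR$

Answer: rRRRrPPqpQPrqR$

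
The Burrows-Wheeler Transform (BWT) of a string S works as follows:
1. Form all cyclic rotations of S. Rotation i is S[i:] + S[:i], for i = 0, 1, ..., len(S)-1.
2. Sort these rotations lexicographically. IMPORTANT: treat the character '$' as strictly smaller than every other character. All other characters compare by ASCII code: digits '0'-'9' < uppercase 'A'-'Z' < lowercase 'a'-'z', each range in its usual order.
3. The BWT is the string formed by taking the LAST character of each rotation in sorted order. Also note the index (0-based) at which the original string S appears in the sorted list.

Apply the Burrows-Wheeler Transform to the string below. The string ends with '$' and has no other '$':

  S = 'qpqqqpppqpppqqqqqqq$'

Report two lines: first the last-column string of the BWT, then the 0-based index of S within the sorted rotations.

Answer: qqqpppqpqqp$qqqpqqqp
11

Derivation:
All 20 rotations (rotation i = S[i:]+S[:i]):
  rot[0] = qpqqqpppqpppqqqqqqq$
  rot[1] = pqqqpppqpppqqqqqqq$q
  rot[2] = qqqpppqpppqqqqqqq$qp
  rot[3] = qqpppqpppqqqqqqq$qpq
  rot[4] = qpppqpppqqqqqqq$qpqq
  rot[5] = pppqpppqqqqqqq$qpqqq
  rot[6] = ppqpppqqqqqqq$qpqqqp
  rot[7] = pqpppqqqqqqq$qpqqqpp
  rot[8] = qpppqqqqqqq$qpqqqppp
  rot[9] = pppqqqqqqq$qpqqqpppq
  rot[10] = ppqqqqqqq$qpqqqpppqp
  rot[11] = pqqqqqqq$qpqqqpppqpp
  rot[12] = qqqqqqq$qpqqqpppqppp
  rot[13] = qqqqqq$qpqqqpppqpppq
  rot[14] = qqqqq$qpqqqpppqpppqq
  rot[15] = qqqq$qpqqqpppqpppqqq
  rot[16] = qqq$qpqqqpppqpppqqqq
  rot[17] = qq$qpqqqpppqpppqqqqq
  rot[18] = q$qpqqqpppqpppqqqqqq
  rot[19] = $qpqqqpppqpppqqqqqqq
Sorted (with $ < everything):
  sorted[0] = $qpqqqpppqpppqqqqqqq  (last char: 'q')
  sorted[1] = pppqpppqqqqqqq$qpqqq  (last char: 'q')
  sorted[2] = pppqqqqqqq$qpqqqpppq  (last char: 'q')
  sorted[3] = ppqpppqqqqqqq$qpqqqp  (last char: 'p')
  sorted[4] = ppqqqqqqq$qpqqqpppqp  (last char: 'p')
  sorted[5] = pqpppqqqqqqq$qpqqqpp  (last char: 'p')
  sorted[6] = pqqqpppqpppqqqqqqq$q  (last char: 'q')
  sorted[7] = pqqqqqqq$qpqqqpppqpp  (last char: 'p')
  sorted[8] = q$qpqqqpppqpppqqqqqq  (last char: 'q')
  sorted[9] = qpppqpppqqqqqqq$qpqq  (last char: 'q')
  sorted[10] = qpppqqqqqqq$qpqqqppp  (last char: 'p')
  sorted[11] = qpqqqpppqpppqqqqqqq$  (last char: '$')
  sorted[12] = qq$qpqqqpppqpppqqqqq  (last char: 'q')
  sorted[13] = qqpppqpppqqqqqqq$qpq  (last char: 'q')
  sorted[14] = qqq$qpqqqpppqpppqqqq  (last char: 'q')
  sorted[15] = qqqpppqpppqqqqqqq$qp  (last char: 'p')
  sorted[16] = qqqq$qpqqqpppqpppqqq  (last char: 'q')
  sorted[17] = qqqqq$qpqqqpppqpppqq  (last char: 'q')
  sorted[18] = qqqqqq$qpqqqpppqpppq  (last char: 'q')
  sorted[19] = qqqqqqq$qpqqqpppqppp  (last char: 'p')
Last column: qqqpppqpqqp$qqqpqqqp
Original string S is at sorted index 11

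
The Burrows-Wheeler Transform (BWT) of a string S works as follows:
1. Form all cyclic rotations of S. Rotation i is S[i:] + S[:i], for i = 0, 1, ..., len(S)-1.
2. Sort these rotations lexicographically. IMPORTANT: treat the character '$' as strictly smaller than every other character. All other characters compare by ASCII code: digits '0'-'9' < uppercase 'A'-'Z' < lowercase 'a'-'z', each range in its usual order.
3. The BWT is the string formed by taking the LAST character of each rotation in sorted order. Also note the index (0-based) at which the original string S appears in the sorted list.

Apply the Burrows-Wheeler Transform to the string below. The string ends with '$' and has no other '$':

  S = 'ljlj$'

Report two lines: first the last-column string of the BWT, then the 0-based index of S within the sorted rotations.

All 5 rotations (rotation i = S[i:]+S[:i]):
  rot[0] = ljlj$
  rot[1] = jlj$l
  rot[2] = lj$lj
  rot[3] = j$ljl
  rot[4] = $ljlj
Sorted (with $ < everything):
  sorted[0] = $ljlj  (last char: 'j')
  sorted[1] = j$ljl  (last char: 'l')
  sorted[2] = jlj$l  (last char: 'l')
  sorted[3] = lj$lj  (last char: 'j')
  sorted[4] = ljlj$  (last char: '$')
Last column: jllj$
Original string S is at sorted index 4

Answer: jllj$
4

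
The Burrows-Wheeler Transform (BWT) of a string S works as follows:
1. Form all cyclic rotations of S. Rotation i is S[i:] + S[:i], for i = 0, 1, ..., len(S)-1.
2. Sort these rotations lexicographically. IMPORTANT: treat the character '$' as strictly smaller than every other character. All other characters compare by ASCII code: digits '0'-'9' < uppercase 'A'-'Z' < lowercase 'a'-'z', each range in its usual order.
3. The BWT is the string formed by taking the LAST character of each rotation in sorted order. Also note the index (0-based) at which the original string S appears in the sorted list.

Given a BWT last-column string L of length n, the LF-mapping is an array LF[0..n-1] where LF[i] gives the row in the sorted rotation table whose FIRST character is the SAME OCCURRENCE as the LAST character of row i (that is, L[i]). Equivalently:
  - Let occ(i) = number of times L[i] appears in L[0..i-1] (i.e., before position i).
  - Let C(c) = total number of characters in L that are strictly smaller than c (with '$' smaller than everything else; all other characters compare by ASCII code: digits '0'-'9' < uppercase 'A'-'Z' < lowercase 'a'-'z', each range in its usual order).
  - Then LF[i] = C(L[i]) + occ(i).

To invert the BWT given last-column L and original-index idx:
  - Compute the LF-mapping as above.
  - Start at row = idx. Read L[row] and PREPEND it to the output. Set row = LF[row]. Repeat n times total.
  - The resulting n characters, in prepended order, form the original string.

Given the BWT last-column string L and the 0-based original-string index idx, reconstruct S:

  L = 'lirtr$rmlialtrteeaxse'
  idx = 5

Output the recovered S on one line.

Answer: extraterrestrialmill$

Derivation:
LF mapping: 8 6 12 17 13 0 14 11 9 7 1 10 18 15 19 3 4 2 20 16 5
Walk LF starting at row 5, prepending L[row]:
  step 1: row=5, L[5]='$', prepend. Next row=LF[5]=0
  step 2: row=0, L[0]='l', prepend. Next row=LF[0]=8
  step 3: row=8, L[8]='l', prepend. Next row=LF[8]=9
  step 4: row=9, L[9]='i', prepend. Next row=LF[9]=7
  step 5: row=7, L[7]='m', prepend. Next row=LF[7]=11
  step 6: row=11, L[11]='l', prepend. Next row=LF[11]=10
  step 7: row=10, L[10]='a', prepend. Next row=LF[10]=1
  step 8: row=1, L[1]='i', prepend. Next row=LF[1]=6
  step 9: row=6, L[6]='r', prepend. Next row=LF[6]=14
  step 10: row=14, L[14]='t', prepend. Next row=LF[14]=19
  step 11: row=19, L[19]='s', prepend. Next row=LF[19]=16
  step 12: row=16, L[16]='e', prepend. Next row=LF[16]=4
  step 13: row=4, L[4]='r', prepend. Next row=LF[4]=13
  step 14: row=13, L[13]='r', prepend. Next row=LF[13]=15
  step 15: row=15, L[15]='e', prepend. Next row=LF[15]=3
  step 16: row=3, L[3]='t', prepend. Next row=LF[3]=17
  step 17: row=17, L[17]='a', prepend. Next row=LF[17]=2
  step 18: row=2, L[2]='r', prepend. Next row=LF[2]=12
  step 19: row=12, L[12]='t', prepend. Next row=LF[12]=18
  step 20: row=18, L[18]='x', prepend. Next row=LF[18]=20
  step 21: row=20, L[20]='e', prepend. Next row=LF[20]=5
Reversed output: extraterrestrialmill$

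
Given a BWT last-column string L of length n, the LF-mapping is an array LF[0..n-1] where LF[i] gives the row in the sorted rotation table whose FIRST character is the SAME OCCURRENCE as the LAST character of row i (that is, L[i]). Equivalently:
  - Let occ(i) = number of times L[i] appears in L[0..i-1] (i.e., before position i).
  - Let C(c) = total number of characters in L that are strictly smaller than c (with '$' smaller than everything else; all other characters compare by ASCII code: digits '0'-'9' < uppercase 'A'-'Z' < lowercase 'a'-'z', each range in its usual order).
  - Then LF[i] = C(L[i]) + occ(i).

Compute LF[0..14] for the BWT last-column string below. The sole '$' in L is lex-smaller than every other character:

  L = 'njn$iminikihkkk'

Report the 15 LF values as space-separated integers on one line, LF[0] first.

Char counts: '$':1, 'h':1, 'i':4, 'j':1, 'k':4, 'm':1, 'n':3
C (first-col start): C('$')=0, C('h')=1, C('i')=2, C('j')=6, C('k')=7, C('m')=11, C('n')=12
L[0]='n': occ=0, LF[0]=C('n')+0=12+0=12
L[1]='j': occ=0, LF[1]=C('j')+0=6+0=6
L[2]='n': occ=1, LF[2]=C('n')+1=12+1=13
L[3]='$': occ=0, LF[3]=C('$')+0=0+0=0
L[4]='i': occ=0, LF[4]=C('i')+0=2+0=2
L[5]='m': occ=0, LF[5]=C('m')+0=11+0=11
L[6]='i': occ=1, LF[6]=C('i')+1=2+1=3
L[7]='n': occ=2, LF[7]=C('n')+2=12+2=14
L[8]='i': occ=2, LF[8]=C('i')+2=2+2=4
L[9]='k': occ=0, LF[9]=C('k')+0=7+0=7
L[10]='i': occ=3, LF[10]=C('i')+3=2+3=5
L[11]='h': occ=0, LF[11]=C('h')+0=1+0=1
L[12]='k': occ=1, LF[12]=C('k')+1=7+1=8
L[13]='k': occ=2, LF[13]=C('k')+2=7+2=9
L[14]='k': occ=3, LF[14]=C('k')+3=7+3=10

Answer: 12 6 13 0 2 11 3 14 4 7 5 1 8 9 10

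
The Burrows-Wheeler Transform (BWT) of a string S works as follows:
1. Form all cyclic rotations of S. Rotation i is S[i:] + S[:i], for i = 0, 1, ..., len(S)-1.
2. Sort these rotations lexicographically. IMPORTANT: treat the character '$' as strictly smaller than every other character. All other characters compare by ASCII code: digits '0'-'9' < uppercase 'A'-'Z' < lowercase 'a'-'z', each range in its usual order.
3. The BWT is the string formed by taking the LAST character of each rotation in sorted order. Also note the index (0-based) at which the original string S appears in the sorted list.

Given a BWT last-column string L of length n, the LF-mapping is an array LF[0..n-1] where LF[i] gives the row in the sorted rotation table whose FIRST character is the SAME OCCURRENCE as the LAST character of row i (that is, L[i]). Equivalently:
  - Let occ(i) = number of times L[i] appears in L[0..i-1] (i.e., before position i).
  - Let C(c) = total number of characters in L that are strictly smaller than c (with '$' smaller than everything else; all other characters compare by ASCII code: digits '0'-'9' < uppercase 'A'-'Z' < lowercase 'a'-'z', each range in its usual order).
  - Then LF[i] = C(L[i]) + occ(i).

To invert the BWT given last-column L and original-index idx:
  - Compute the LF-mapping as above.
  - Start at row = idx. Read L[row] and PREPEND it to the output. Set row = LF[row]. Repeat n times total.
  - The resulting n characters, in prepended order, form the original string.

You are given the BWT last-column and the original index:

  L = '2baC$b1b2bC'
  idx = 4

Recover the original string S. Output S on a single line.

Answer: C2bCbbb1a2$

Derivation:
LF mapping: 2 7 6 4 0 8 1 9 3 10 5
Walk LF starting at row 4, prepending L[row]:
  step 1: row=4, L[4]='$', prepend. Next row=LF[4]=0
  step 2: row=0, L[0]='2', prepend. Next row=LF[0]=2
  step 3: row=2, L[2]='a', prepend. Next row=LF[2]=6
  step 4: row=6, L[6]='1', prepend. Next row=LF[6]=1
  step 5: row=1, L[1]='b', prepend. Next row=LF[1]=7
  step 6: row=7, L[7]='b', prepend. Next row=LF[7]=9
  step 7: row=9, L[9]='b', prepend. Next row=LF[9]=10
  step 8: row=10, L[10]='C', prepend. Next row=LF[10]=5
  step 9: row=5, L[5]='b', prepend. Next row=LF[5]=8
  step 10: row=8, L[8]='2', prepend. Next row=LF[8]=3
  step 11: row=3, L[3]='C', prepend. Next row=LF[3]=4
Reversed output: C2bCbbb1a2$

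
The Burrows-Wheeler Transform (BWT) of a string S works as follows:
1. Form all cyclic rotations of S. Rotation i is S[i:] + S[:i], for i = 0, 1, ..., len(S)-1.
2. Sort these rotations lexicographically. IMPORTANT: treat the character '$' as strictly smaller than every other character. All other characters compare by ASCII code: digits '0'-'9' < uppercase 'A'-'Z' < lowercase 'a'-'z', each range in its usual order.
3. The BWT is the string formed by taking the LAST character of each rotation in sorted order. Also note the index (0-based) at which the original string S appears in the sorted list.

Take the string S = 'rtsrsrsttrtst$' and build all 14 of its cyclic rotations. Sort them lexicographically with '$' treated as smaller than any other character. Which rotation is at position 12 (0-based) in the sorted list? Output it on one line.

Answer: tst$rtsrsrsttr

Derivation:
All 14 rotations (rotation i = S[i:]+S[:i]):
  rot[0] = rtsrsrsttrtst$
  rot[1] = tsrsrsttrtst$r
  rot[2] = srsrsttrtst$rt
  rot[3] = rsrsttrtst$rts
  rot[4] = srsttrtst$rtsr
  rot[5] = rsttrtst$rtsrs
  rot[6] = sttrtst$rtsrsr
  rot[7] = ttrtst$rtsrsrs
  rot[8] = trtst$rtsrsrst
  rot[9] = rtst$rtsrsrstt
  rot[10] = tst$rtsrsrsttr
  rot[11] = st$rtsrsrsttrt
  rot[12] = t$rtsrsrsttrts
  rot[13] = $rtsrsrsttrtst
Sorted (with $ < everything):
  sorted[0] = $rtsrsrsttrtst
  sorted[1] = rsrsttrtst$rts
  sorted[2] = rsttrtst$rtsrs
  sorted[3] = rtsrsrsttrtst$
  sorted[4] = rtst$rtsrsrstt
  sorted[5] = srsrsttrtst$rt
  sorted[6] = srsttrtst$rtsr
  sorted[7] = st$rtsrsrsttrt
  sorted[8] = sttrtst$rtsrsr
  sorted[9] = t$rtsrsrsttrts
  sorted[10] = trtst$rtsrsrst
  sorted[11] = tsrsrsttrtst$r
  sorted[12] = tst$rtsrsrsttr
  sorted[13] = ttrtst$rtsrsrs
sorted[12] = tst$rtsrsrsttr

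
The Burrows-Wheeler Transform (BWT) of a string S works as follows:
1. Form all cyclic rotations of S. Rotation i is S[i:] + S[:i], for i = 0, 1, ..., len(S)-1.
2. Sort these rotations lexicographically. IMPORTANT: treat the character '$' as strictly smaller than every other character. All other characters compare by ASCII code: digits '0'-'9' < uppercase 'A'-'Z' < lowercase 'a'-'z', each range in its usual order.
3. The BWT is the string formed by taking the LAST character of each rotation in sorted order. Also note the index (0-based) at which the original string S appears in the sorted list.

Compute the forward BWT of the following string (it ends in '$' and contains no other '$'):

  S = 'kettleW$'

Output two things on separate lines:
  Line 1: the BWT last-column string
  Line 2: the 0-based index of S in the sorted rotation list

Answer: Welk$tte
4

Derivation:
All 8 rotations (rotation i = S[i:]+S[:i]):
  rot[0] = kettleW$
  rot[1] = ettleW$k
  rot[2] = ttleW$ke
  rot[3] = tleW$ket
  rot[4] = leW$kett
  rot[5] = eW$kettl
  rot[6] = W$kettle
  rot[7] = $kettleW
Sorted (with $ < everything):
  sorted[0] = $kettleW  (last char: 'W')
  sorted[1] = W$kettle  (last char: 'e')
  sorted[2] = eW$kettl  (last char: 'l')
  sorted[3] = ettleW$k  (last char: 'k')
  sorted[4] = kettleW$  (last char: '$')
  sorted[5] = leW$kett  (last char: 't')
  sorted[6] = tleW$ket  (last char: 't')
  sorted[7] = ttleW$ke  (last char: 'e')
Last column: Welk$tte
Original string S is at sorted index 4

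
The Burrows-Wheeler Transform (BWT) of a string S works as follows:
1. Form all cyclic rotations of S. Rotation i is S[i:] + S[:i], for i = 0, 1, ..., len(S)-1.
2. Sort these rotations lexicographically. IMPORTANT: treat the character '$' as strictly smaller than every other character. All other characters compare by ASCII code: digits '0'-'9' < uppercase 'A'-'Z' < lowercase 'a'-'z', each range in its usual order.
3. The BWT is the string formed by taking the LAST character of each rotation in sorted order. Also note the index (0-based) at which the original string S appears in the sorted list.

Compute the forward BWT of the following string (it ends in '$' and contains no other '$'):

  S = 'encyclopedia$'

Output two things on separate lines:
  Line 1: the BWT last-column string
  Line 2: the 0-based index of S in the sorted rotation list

Answer: aiynep$dceloc
6

Derivation:
All 13 rotations (rotation i = S[i:]+S[:i]):
  rot[0] = encyclopedia$
  rot[1] = ncyclopedia$e
  rot[2] = cyclopedia$en
  rot[3] = yclopedia$enc
  rot[4] = clopedia$ency
  rot[5] = lopedia$encyc
  rot[6] = opedia$encycl
  rot[7] = pedia$encyclo
  rot[8] = edia$encyclop
  rot[9] = dia$encyclope
  rot[10] = ia$encycloped
  rot[11] = a$encyclopedi
  rot[12] = $encyclopedia
Sorted (with $ < everything):
  sorted[0] = $encyclopedia  (last char: 'a')
  sorted[1] = a$encyclopedi  (last char: 'i')
  sorted[2] = clopedia$ency  (last char: 'y')
  sorted[3] = cyclopedia$en  (last char: 'n')
  sorted[4] = dia$encyclope  (last char: 'e')
  sorted[5] = edia$encyclop  (last char: 'p')
  sorted[6] = encyclopedia$  (last char: '$')
  sorted[7] = ia$encycloped  (last char: 'd')
  sorted[8] = lopedia$encyc  (last char: 'c')
  sorted[9] = ncyclopedia$e  (last char: 'e')
  sorted[10] = opedia$encycl  (last char: 'l')
  sorted[11] = pedia$encyclo  (last char: 'o')
  sorted[12] = yclopedia$enc  (last char: 'c')
Last column: aiynep$dceloc
Original string S is at sorted index 6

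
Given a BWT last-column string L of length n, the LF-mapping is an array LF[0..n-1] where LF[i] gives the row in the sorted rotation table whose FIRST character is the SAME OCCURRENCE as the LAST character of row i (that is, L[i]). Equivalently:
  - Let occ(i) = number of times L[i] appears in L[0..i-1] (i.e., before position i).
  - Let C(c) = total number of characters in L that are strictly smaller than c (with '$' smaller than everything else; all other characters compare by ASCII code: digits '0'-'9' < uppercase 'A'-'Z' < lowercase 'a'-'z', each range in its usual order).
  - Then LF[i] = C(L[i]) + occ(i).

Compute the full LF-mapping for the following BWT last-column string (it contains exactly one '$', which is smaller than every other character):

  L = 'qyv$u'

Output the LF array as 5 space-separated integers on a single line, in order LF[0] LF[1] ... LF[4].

Answer: 1 4 3 0 2

Derivation:
Char counts: '$':1, 'q':1, 'u':1, 'v':1, 'y':1
C (first-col start): C('$')=0, C('q')=1, C('u')=2, C('v')=3, C('y')=4
L[0]='q': occ=0, LF[0]=C('q')+0=1+0=1
L[1]='y': occ=0, LF[1]=C('y')+0=4+0=4
L[2]='v': occ=0, LF[2]=C('v')+0=3+0=3
L[3]='$': occ=0, LF[3]=C('$')+0=0+0=0
L[4]='u': occ=0, LF[4]=C('u')+0=2+0=2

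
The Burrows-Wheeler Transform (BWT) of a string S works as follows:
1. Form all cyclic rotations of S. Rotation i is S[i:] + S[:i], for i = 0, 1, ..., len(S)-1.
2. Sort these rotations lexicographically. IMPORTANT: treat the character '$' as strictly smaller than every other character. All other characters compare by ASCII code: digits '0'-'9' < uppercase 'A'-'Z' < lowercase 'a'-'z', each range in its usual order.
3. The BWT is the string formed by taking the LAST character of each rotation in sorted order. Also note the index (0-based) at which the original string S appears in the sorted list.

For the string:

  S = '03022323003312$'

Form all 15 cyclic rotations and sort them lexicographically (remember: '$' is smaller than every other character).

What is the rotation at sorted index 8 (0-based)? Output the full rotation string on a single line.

All 15 rotations (rotation i = S[i:]+S[:i]):
  rot[0] = 03022323003312$
  rot[1] = 3022323003312$0
  rot[2] = 022323003312$03
  rot[3] = 22323003312$030
  rot[4] = 2323003312$0302
  rot[5] = 323003312$03022
  rot[6] = 23003312$030223
  rot[7] = 3003312$0302232
  rot[8] = 003312$03022323
  rot[9] = 03312$030223230
  rot[10] = 3312$0302232300
  rot[11] = 312$03022323003
  rot[12] = 12$030223230033
  rot[13] = 2$0302232300331
  rot[14] = $03022323003312
Sorted (with $ < everything):
  sorted[0] = $03022323003312
  sorted[1] = 003312$03022323
  sorted[2] = 022323003312$03
  sorted[3] = 03022323003312$
  sorted[4] = 03312$030223230
  sorted[5] = 12$030223230033
  sorted[6] = 2$0302232300331
  sorted[7] = 22323003312$030
  sorted[8] = 23003312$030223
  sorted[9] = 2323003312$0302
  sorted[10] = 3003312$0302232
  sorted[11] = 3022323003312$0
  sorted[12] = 312$03022323003
  sorted[13] = 323003312$03022
  sorted[14] = 3312$0302232300
sorted[8] = 23003312$030223

Answer: 23003312$030223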